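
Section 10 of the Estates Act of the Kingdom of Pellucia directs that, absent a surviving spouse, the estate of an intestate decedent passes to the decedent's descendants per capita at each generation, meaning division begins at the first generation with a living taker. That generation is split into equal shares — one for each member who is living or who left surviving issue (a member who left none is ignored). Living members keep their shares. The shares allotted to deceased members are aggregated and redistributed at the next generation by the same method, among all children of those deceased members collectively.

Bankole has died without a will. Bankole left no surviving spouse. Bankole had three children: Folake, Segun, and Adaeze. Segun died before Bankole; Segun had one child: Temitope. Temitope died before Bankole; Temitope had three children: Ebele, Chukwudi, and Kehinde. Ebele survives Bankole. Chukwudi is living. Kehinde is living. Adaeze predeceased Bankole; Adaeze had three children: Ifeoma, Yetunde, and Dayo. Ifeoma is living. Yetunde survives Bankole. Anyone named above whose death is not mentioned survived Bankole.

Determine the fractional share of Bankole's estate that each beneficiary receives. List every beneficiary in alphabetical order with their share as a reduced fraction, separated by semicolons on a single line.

There is no surviving spouse, so the entire estate passes to Bankole's descendants per capita at each generation.
At generation 1 (Folake, Segun, Adaeze) there are 3 shares of (1)/3 = 1/3 each.
Living: Folake — each takes 1/3.
Deceased: Segun and Adaeze. Their combined 2/3 is pooled and carried to generation 2.
At generation 2 (Temitope, Ifeoma, Yetunde, Dayo) there are 4 shares of (2/3)/4 = 1/6 each.
Living: Ifeoma, Yetunde, and Dayo — each takes 1/6.
Deceased: Temitope. That 1/6 share is carried to generation 3.
At generation 3 (Ebele, Chukwudi, Kehinde) there are 3 shares of (1/6)/3 = 1/18 each.
Living: Ebele, Chukwudi, and Kehinde — each takes 1/18.

Chukwudi 1/18; Dayo 1/6; Ebele 1/18; Folake 1/3; Ifeoma 1/6; Kehinde 1/18; Yetunde 1/6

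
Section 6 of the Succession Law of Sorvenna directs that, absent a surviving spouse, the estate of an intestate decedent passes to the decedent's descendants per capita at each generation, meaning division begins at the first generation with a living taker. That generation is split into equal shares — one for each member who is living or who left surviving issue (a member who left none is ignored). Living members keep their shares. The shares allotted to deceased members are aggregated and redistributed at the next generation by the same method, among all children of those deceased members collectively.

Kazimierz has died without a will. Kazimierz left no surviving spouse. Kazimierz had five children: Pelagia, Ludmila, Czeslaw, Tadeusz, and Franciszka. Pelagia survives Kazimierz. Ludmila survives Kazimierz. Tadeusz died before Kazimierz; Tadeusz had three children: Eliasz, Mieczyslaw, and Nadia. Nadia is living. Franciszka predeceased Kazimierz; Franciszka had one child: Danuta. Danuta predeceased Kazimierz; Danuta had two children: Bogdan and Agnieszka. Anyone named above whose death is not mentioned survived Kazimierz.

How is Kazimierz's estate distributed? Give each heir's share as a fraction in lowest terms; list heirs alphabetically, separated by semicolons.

There is no surviving spouse, so the entire estate passes to Kazimierz's descendants per capita at each generation.
At generation 1 (Pelagia, Ludmila, Czeslaw, Tadeusz, Franciszka) there are 5 shares of (1)/5 = 1/5 each.
Living: Pelagia, Ludmila, and Czeslaw — each takes 1/5.
Deceased: Tadeusz and Franciszka. Their combined 2/5 is pooled and carried to generation 2.
At generation 2 (Eliasz, Mieczyslaw, Nadia, Danuta) there are 4 shares of (2/5)/4 = 1/10 each.
Living: Eliasz, Mieczyslaw, and Nadia — each takes 1/10.
Deceased: Danuta. That 1/10 share is carried to generation 3.
At generation 3 (Bogdan, Agnieszka) there are 2 shares of (1/10)/2 = 1/20 each.
Living: Bogdan and Agnieszka — each takes 1/20.

Agnieszka 1/20; Bogdan 1/20; Czeslaw 1/5; Eliasz 1/10; Ludmila 1/5; Mieczyslaw 1/10; Nadia 1/10; Pelagia 1/5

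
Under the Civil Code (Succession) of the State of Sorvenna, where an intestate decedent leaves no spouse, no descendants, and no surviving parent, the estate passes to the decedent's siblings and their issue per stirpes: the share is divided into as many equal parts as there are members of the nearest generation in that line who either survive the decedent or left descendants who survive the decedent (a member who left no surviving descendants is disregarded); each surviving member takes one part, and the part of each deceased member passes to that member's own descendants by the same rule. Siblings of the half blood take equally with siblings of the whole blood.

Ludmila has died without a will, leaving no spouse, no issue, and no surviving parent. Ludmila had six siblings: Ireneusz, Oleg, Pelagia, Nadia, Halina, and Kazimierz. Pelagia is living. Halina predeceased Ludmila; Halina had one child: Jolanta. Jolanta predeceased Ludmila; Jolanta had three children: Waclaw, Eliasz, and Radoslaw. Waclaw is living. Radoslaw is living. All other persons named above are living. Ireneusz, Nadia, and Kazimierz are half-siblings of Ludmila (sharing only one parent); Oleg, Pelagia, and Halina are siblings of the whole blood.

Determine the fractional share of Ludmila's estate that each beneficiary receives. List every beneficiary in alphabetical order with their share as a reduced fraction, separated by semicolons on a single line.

Eliasz 1/18; Ireneusz 1/6; Kazimierz 1/6; Nadia 1/6; Oleg 1/6; Pelagia 1/6; Radoslaw 1/18; Waclaw 1/18

No spouse, descendants, or parent survives, so the estate passes to Ludmila's siblings per stirpes.
Half-blood and whole-blood siblings take equally under the stated rule.
The estate is divided into 6 equal shares of 1/6 among Ireneusz, Oleg, Pelagia, Nadia, Halina, Kazimierz.
Ireneusz is living and takes 1/6.
Oleg is living and takes 1/6.
Pelagia is living and takes 1/6.
Nadia is living and takes 1/6.
Halina predeceased; the 1/6 allotted to Halina's branch passes to Halina's issue by representation.
Jolanta's line is the sole branch at this level, so the full 1/6 passes to Jolanta's issue by representation.
The 1/6 is divided into 3 equal shares of 1/18 among Waclaw, Eliasz, Radoslaw.
Waclaw is living and takes 1/18.
Eliasz is living and takes 1/18.
Radoslaw is living and takes 1/18.
Kazimierz is living and takes 1/6.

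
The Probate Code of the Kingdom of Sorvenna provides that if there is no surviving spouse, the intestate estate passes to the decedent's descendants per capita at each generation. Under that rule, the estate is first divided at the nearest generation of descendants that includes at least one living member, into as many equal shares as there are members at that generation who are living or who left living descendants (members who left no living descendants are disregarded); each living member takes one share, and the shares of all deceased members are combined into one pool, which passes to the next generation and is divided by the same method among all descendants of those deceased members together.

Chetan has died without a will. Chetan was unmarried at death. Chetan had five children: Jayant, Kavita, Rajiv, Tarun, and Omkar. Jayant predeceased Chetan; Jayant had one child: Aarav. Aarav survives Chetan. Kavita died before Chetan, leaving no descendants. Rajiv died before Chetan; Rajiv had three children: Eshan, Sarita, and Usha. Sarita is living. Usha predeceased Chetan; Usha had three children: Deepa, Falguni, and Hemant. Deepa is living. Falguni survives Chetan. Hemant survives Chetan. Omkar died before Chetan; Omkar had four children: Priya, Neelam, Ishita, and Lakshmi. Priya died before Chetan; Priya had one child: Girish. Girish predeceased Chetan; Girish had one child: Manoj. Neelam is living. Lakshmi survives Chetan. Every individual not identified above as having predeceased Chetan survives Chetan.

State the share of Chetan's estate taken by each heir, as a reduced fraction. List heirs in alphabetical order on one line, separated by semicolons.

Aarav 3/32; Deepa 3/64; Eshan 3/32; Falguni 3/64; Hemant 3/64; Ishita 3/32; Lakshmi 3/32; Manoj 3/64; Neelam 3/32; Sarita 3/32; Tarun 1/4

There is no surviving spouse, so the entire estate passes to Chetan's descendants per capita at each generation.
At generation 1 (Jayant, Rajiv, Tarun, Omkar) there are 4 shares of (1)/4 = 1/4 each.
Living: Tarun — each takes 1/4.
Deceased: Jayant, Rajiv, and Omkar. Their combined 3/4 is pooled and carried to generation 2.
At generation 2 (Aarav, Eshan, Sarita, Usha, Priya, Neelam, Ishita, Lakshmi) there are 8 shares of (3/4)/8 = 3/32 each.
Living: Aarav, Eshan, Sarita, Neelam, Ishita, and Lakshmi — each takes 3/32.
Deceased: Usha and Priya. Their combined 3/16 is pooled and carried to generation 3.
At generation 3 (Deepa, Falguni, Hemant, Girish) there are 4 shares of (3/16)/4 = 3/64 each.
Living: Deepa, Falguni, and Hemant — each takes 3/64.
Deceased: Girish. That 3/64 share is carried to generation 4.
At generation 4 (Manoj) there are 1 shares of (3/64)/1 = 3/64 each.
Living: Manoj — each takes 3/64.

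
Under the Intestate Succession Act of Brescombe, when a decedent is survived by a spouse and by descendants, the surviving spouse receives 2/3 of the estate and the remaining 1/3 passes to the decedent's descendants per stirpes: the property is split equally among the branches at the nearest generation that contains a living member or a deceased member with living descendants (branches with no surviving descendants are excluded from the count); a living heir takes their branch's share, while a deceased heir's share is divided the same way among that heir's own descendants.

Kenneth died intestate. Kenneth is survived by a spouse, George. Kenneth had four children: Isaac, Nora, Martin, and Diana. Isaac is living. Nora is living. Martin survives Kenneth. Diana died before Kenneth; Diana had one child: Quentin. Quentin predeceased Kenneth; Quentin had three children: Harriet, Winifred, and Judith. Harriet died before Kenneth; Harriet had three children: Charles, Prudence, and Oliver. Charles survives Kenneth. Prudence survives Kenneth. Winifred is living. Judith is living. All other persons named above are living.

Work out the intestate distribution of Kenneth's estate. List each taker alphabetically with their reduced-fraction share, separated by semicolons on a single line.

George, as surviving spouse, takes 2/3.
The remaining 1/3 passes to Kenneth's descendants per stirpes.
The 1/3 is divided into 4 equal shares of 1/12 among Isaac, Nora, Martin, Diana.
Isaac is living and takes 1/12.
Nora is living and takes 1/12.
Martin is living and takes 1/12.
Diana predeceased; the 1/12 allotted to Diana's branch passes to Diana's issue by representation.
Quentin's line is the sole branch at this level, so the full 1/12 passes to Quentin's issue by representation.
The 1/12 is divided into 3 equal shares of 1/36 among Harriet, Winifred, Judith.
Harriet predeceased; the 1/36 allotted to Harriet's branch passes to Harriet's issue by representation.
The 1/36 is divided into 3 equal shares of 1/108 among Charles, Prudence, Oliver.
Charles is living and takes 1/108.
Prudence is living and takes 1/108.
Oliver is living and takes 1/108.
Winifred is living and takes 1/36.
Judith is living and takes 1/36.

Charles 1/108; George 2/3; Isaac 1/12; Judith 1/36; Martin 1/12; Nora 1/12; Oliver 1/108; Prudence 1/108; Winifred 1/36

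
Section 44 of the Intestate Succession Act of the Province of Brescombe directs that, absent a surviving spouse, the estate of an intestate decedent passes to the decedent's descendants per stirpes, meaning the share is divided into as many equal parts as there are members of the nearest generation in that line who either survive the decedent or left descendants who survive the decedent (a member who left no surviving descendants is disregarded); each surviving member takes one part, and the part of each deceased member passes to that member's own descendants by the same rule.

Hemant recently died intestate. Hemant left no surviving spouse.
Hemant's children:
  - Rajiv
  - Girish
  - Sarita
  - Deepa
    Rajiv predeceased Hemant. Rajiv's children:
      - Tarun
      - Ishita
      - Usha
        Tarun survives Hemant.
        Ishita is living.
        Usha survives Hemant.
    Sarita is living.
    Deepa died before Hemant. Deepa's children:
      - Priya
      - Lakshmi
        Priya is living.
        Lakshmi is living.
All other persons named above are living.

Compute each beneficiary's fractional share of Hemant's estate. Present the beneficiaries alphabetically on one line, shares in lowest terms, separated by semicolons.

There is no surviving spouse, so the entire estate passes to Hemant's descendants per stirpes.
The estate is divided into 4 equal shares of 1/4 among Rajiv, Girish, Sarita, Deepa.
Rajiv predeceased; the 1/4 allotted to Rajiv's branch passes to Rajiv's issue by representation.
The 1/4 is divided into 3 equal shares of 1/12 among Tarun, Ishita, Usha.
Tarun is living and takes 1/12.
Ishita is living and takes 1/12.
Usha is living and takes 1/12.
Girish is living and takes 1/4.
Sarita is living and takes 1/4.
Deepa predeceased; the 1/4 allotted to Deepa's branch passes to Deepa's issue by representation.
The 1/4 is divided into 2 equal shares of 1/8 among Priya, Lakshmi.
Priya is living and takes 1/8.
Lakshmi is living and takes 1/8.

Girish 1/4; Ishita 1/12; Lakshmi 1/8; Priya 1/8; Sarita 1/4; Tarun 1/12; Usha 1/12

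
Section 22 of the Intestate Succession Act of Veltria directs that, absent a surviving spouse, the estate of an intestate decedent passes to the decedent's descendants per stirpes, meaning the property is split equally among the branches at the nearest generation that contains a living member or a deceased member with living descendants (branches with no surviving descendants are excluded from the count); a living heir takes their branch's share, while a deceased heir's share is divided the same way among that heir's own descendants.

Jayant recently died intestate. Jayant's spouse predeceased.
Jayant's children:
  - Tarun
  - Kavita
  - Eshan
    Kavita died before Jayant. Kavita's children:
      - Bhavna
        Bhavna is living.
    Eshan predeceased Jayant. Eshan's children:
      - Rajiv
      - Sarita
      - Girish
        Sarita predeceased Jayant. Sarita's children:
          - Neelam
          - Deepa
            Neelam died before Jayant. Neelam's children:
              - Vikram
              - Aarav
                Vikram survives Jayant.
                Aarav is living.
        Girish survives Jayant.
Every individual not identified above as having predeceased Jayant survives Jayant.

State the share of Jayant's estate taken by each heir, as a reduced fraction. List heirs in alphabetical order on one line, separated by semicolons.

There is no surviving spouse, so the entire estate passes to Jayant's descendants per stirpes.
The estate is divided into 3 equal shares of 1/3 among Tarun, Kavita, Eshan.
Tarun is living and takes 1/3.
Kavita predeceased; the 1/3 allotted to Kavita's branch passes to Kavita's issue by representation.
Bhavna is the sole taker at this level and receives the full 1/3.
Eshan predeceased; the 1/3 allotted to Eshan's branch passes to Eshan's issue by representation.
The 1/3 is divided into 3 equal shares of 1/9 among Rajiv, Sarita, Girish.
Rajiv is living and takes 1/9.
Sarita predeceased; the 1/9 allotted to Sarita's branch passes to Sarita's issue by representation.
The 1/9 is divided into 2 equal shares of 1/18 among Neelam, Deepa.
Neelam predeceased; the 1/18 allotted to Neelam's branch passes to Neelam's issue by representation.
The 1/18 is divided into 2 equal shares of 1/36 among Vikram, Aarav.
Vikram is living and takes 1/36.
Aarav is living and takes 1/36.
Deepa is living and takes 1/18.
Girish is living and takes 1/9.

Aarav 1/36; Bhavna 1/3; Deepa 1/18; Girish 1/9; Rajiv 1/9; Tarun 1/3; Vikram 1/36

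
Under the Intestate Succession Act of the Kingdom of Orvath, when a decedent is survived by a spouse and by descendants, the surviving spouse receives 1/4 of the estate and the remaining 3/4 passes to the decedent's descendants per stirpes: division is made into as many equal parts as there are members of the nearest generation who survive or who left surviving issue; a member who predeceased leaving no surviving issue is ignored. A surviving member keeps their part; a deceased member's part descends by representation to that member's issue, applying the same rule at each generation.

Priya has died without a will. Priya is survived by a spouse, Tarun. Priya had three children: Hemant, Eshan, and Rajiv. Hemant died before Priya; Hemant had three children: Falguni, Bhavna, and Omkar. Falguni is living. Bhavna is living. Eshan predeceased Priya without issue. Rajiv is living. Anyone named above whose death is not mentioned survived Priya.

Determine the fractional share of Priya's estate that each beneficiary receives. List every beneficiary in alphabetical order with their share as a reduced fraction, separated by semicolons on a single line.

Tarun, as surviving spouse, takes 1/4.
The remaining 3/4 passes to Priya's descendants per stirpes.
Eshan left no surviving issue, so that branch lapses and is disregarded.
The 3/4 is divided into 2 equal shares of 3/8 among Hemant, Rajiv.
Hemant predeceased; the 3/8 allotted to Hemant's branch passes to Hemant's issue by representation.
The 3/8 is divided into 3 equal shares of 1/8 among Falguni, Bhavna, Omkar.
Falguni is living and takes 1/8.
Bhavna is living and takes 1/8.
Omkar is living and takes 1/8.
Rajiv is living and takes 3/8.

Bhavna 1/8; Falguni 1/8; Omkar 1/8; Rajiv 3/8; Tarun 1/4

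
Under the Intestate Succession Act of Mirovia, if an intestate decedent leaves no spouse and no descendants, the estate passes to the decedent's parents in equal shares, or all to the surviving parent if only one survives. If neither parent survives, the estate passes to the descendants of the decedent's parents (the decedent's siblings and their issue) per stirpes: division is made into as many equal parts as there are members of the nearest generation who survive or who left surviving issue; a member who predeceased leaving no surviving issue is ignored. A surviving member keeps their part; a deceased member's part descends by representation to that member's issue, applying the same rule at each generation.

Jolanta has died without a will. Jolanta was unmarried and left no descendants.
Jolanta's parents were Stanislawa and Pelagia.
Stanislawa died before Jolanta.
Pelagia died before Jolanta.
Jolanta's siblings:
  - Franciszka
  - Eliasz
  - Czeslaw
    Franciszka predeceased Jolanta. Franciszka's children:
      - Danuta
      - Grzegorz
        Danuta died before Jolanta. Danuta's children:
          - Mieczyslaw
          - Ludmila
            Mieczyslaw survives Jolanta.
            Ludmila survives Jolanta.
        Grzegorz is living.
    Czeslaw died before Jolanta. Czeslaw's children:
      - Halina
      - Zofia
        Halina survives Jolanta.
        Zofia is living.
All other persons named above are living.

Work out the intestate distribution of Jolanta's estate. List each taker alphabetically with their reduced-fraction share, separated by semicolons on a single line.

Eliasz 1/3; Grzegorz 1/6; Halina 1/6; Ludmila 1/12; Mieczyslaw 1/12; Zofia 1/6

Neither parent survives and there are no descendants, so the estate passes to Jolanta's siblings and their issue per stirpes.
The estate is divided into 3 equal shares of 1/3 among Franciszka, Eliasz, Czeslaw.
Franciszka predeceased; the 1/3 allotted to Franciszka's branch passes to Franciszka's issue by representation.
The 1/3 is divided into 2 equal shares of 1/6 among Danuta, Grzegorz.
Danuta predeceased; the 1/6 allotted to Danuta's branch passes to Danuta's issue by representation.
The 1/6 is divided into 2 equal shares of 1/12 among Mieczyslaw, Ludmila.
Mieczyslaw is living and takes 1/12.
Ludmila is living and takes 1/12.
Grzegorz is living and takes 1/6.
Eliasz is living and takes 1/3.
Czeslaw predeceased; the 1/3 allotted to Czeslaw's branch passes to Czeslaw's issue by representation.
The 1/3 is divided into 2 equal shares of 1/6 among Halina, Zofia.
Halina is living and takes 1/6.
Zofia is living and takes 1/6.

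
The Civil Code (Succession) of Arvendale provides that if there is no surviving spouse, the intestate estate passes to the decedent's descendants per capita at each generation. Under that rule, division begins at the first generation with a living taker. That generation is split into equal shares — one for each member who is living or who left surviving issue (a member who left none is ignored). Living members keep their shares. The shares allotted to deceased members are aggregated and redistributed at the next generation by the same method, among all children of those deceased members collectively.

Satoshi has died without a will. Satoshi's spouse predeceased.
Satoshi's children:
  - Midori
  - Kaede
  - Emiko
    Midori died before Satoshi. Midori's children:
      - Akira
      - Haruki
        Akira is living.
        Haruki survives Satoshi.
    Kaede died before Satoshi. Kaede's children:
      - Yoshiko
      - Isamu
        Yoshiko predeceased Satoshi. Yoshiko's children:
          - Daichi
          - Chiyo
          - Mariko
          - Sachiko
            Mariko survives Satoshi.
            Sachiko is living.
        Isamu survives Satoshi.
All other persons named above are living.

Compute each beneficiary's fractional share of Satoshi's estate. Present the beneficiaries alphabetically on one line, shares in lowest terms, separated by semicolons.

There is no surviving spouse, so the entire estate passes to Satoshi's descendants per capita at each generation.
At generation 1 (Midori, Kaede, Emiko) there are 3 shares of (1)/3 = 1/3 each.
Living: Emiko — each takes 1/3.
Deceased: Midori and Kaede. Their combined 2/3 is pooled and carried to generation 2.
At generation 2 (Akira, Haruki, Yoshiko, Isamu) there are 4 shares of (2/3)/4 = 1/6 each.
Living: Akira, Haruki, and Isamu — each takes 1/6.
Deceased: Yoshiko. That 1/6 share is carried to generation 3.
At generation 3 (Daichi, Chiyo, Mariko, Sachiko) there are 4 shares of (1/6)/4 = 1/24 each.
Living: Daichi, Chiyo, Mariko, and Sachiko — each takes 1/24.

Akira 1/6; Chiyo 1/24; Daichi 1/24; Emiko 1/3; Haruki 1/6; Isamu 1/6; Mariko 1/24; Sachiko 1/24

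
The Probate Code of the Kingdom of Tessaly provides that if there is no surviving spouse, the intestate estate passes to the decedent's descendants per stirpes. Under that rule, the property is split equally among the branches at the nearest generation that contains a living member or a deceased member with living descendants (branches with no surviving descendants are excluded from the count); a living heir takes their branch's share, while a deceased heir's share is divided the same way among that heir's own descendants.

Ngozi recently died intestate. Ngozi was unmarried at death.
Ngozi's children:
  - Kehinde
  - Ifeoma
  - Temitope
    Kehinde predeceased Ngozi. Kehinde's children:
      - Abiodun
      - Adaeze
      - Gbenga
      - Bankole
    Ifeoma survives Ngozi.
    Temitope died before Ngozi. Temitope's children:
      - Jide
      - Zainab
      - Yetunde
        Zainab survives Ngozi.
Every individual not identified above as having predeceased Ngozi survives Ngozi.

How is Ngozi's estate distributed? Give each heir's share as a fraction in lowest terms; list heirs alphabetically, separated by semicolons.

There is no surviving spouse, so the entire estate passes to Ngozi's descendants per stirpes.
The estate is divided into 3 equal shares of 1/3 among Kehinde, Ifeoma, Temitope.
Kehinde predeceased; the 1/3 allotted to Kehinde's branch passes to Kehinde's issue by representation.
The 1/3 is divided into 4 equal shares of 1/12 among Abiodun, Adaeze, Gbenga, Bankole.
Abiodun is living and takes 1/12.
Adaeze is living and takes 1/12.
Gbenga is living and takes 1/12.
Bankole is living and takes 1/12.
Ifeoma is living and takes 1/3.
Temitope predeceased; the 1/3 allotted to Temitope's branch passes to Temitope's issue by representation.
The 1/3 is divided into 3 equal shares of 1/9 among Jide, Zainab, Yetunde.
Jide is living and takes 1/9.
Zainab is living and takes 1/9.
Yetunde is living and takes 1/9.

Abiodun 1/12; Adaeze 1/12; Bankole 1/12; Gbenga 1/12; Ifeoma 1/3; Jide 1/9; Yetunde 1/9; Zainab 1/9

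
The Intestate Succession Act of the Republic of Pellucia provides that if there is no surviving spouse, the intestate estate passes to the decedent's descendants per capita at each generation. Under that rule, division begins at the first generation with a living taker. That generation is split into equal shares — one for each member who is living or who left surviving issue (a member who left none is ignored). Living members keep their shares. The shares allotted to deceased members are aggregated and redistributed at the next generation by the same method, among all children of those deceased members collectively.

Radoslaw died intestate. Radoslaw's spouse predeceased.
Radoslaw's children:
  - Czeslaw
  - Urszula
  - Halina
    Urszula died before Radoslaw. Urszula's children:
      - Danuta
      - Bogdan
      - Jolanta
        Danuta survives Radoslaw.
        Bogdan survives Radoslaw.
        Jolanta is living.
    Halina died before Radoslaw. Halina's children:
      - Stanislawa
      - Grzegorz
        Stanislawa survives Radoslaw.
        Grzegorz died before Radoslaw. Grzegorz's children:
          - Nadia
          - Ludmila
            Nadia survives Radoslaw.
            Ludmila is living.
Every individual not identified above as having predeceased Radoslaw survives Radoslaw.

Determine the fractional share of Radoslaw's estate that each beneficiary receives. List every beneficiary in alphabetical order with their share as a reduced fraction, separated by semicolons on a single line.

There is no surviving spouse, so the entire estate passes to Radoslaw's descendants per capita at each generation.
At generation 1 (Czeslaw, Urszula, Halina) there are 3 shares of (1)/3 = 1/3 each.
Living: Czeslaw — each takes 1/3.
Deceased: Urszula and Halina. Their combined 2/3 is pooled and carried to generation 2.
At generation 2 (Danuta, Bogdan, Jolanta, Stanislawa, Grzegorz) there are 5 shares of (2/3)/5 = 2/15 each.
Living: Danuta, Bogdan, Jolanta, and Stanislawa — each takes 2/15.
Deceased: Grzegorz. That 2/15 share is carried to generation 3.
At generation 3 (Nadia, Ludmila) there are 2 shares of (2/15)/2 = 1/15 each.
Living: Nadia and Ludmila — each takes 1/15.

Bogdan 2/15; Czeslaw 1/3; Danuta 2/15; Jolanta 2/15; Ludmila 1/15; Nadia 1/15; Stanislawa 2/15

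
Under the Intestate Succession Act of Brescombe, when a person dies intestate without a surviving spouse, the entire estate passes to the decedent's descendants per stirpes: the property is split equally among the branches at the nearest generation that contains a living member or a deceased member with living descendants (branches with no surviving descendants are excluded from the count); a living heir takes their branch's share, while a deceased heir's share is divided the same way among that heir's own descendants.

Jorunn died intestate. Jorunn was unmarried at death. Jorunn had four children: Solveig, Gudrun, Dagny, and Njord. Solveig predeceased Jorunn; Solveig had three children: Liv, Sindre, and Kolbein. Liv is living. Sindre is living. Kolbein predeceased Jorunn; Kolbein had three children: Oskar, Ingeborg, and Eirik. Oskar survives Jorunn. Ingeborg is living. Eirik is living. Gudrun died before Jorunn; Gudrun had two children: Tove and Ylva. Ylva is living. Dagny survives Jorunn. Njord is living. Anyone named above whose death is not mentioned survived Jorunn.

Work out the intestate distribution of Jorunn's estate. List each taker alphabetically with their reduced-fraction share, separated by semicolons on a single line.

Dagny 1/4; Eirik 1/36; Ingeborg 1/36; Liv 1/12; Njord 1/4; Oskar 1/36; Sindre 1/12; Tove 1/8; Ylva 1/8

There is no surviving spouse, so the entire estate passes to Jorunn's descendants per stirpes.
The estate is divided into 4 equal shares of 1/4 among Solveig, Gudrun, Dagny, Njord.
Solveig predeceased; the 1/4 allotted to Solveig's branch passes to Solveig's issue by representation.
The 1/4 is divided into 3 equal shares of 1/12 among Liv, Sindre, Kolbein.
Liv is living and takes 1/12.
Sindre is living and takes 1/12.
Kolbein predeceased; the 1/12 allotted to Kolbein's branch passes to Kolbein's issue by representation.
The 1/12 is divided into 3 equal shares of 1/36 among Oskar, Ingeborg, Eirik.
Oskar is living and takes 1/36.
Ingeborg is living and takes 1/36.
Eirik is living and takes 1/36.
Gudrun predeceased; the 1/4 allotted to Gudrun's branch passes to Gudrun's issue by representation.
The 1/4 is divided into 2 equal shares of 1/8 among Tove, Ylva.
Tove is living and takes 1/8.
Ylva is living and takes 1/8.
Dagny is living and takes 1/4.
Njord is living and takes 1/4.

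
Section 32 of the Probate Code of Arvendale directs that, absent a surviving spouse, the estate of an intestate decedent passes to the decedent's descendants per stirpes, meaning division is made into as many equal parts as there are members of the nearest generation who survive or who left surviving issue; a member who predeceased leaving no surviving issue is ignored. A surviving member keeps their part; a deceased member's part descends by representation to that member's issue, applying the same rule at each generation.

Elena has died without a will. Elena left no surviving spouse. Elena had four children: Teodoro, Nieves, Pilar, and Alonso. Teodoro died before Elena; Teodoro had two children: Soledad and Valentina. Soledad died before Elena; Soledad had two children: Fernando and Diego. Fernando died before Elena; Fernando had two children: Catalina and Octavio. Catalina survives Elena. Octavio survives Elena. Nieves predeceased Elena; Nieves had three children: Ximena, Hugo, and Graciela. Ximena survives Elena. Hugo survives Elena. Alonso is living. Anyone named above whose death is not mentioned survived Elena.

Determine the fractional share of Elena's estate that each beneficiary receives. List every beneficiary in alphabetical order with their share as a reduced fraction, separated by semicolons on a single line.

There is no surviving spouse, so the entire estate passes to Elena's descendants per stirpes.
The estate is divided into 4 equal shares of 1/4 among Teodoro, Nieves, Pilar, Alonso.
Teodoro predeceased; the 1/4 allotted to Teodoro's branch passes to Teodoro's issue by representation.
The 1/4 is divided into 2 equal shares of 1/8 among Soledad, Valentina.
Soledad predeceased; the 1/8 allotted to Soledad's branch passes to Soledad's issue by representation.
The 1/8 is divided into 2 equal shares of 1/16 among Fernando, Diego.
Fernando predeceased; the 1/16 allotted to Fernando's branch passes to Fernando's issue by representation.
The 1/16 is divided into 2 equal shares of 1/32 among Catalina, Octavio.
Catalina is living and takes 1/32.
Octavio is living and takes 1/32.
Diego is living and takes 1/16.
Valentina is living and takes 1/8.
Nieves predeceased; the 1/4 allotted to Nieves's branch passes to Nieves's issue by representation.
The 1/4 is divided into 3 equal shares of 1/12 among Ximena, Hugo, Graciela.
Ximena is living and takes 1/12.
Hugo is living and takes 1/12.
Graciela is living and takes 1/12.
Pilar is living and takes 1/4.
Alonso is living and takes 1/4.

Alonso 1/4; Catalina 1/32; Diego 1/16; Graciela 1/12; Hugo 1/12; Octavio 1/32; Pilar 1/4; Valentina 1/8; Ximena 1/12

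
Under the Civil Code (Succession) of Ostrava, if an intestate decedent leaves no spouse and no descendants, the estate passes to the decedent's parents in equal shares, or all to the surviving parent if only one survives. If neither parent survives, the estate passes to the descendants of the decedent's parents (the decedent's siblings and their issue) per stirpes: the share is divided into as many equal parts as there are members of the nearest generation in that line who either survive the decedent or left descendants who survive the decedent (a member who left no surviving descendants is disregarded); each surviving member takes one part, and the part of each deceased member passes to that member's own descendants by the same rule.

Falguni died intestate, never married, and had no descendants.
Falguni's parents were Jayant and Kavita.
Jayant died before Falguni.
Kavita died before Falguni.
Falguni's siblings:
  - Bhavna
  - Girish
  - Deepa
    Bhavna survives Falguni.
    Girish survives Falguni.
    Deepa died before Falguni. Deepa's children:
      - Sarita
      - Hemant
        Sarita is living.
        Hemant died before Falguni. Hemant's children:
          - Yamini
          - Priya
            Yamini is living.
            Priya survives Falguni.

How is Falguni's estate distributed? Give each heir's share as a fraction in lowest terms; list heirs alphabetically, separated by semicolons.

Bhavna 1/3; Girish 1/3; Priya 1/12; Sarita 1/6; Yamini 1/12

Neither parent survives and there are no descendants, so the estate passes to Falguni's siblings and their issue per stirpes.
The estate is divided into 3 equal shares of 1/3 among Bhavna, Girish, Deepa.
Bhavna is living and takes 1/3.
Girish is living and takes 1/3.
Deepa predeceased; the 1/3 allotted to Deepa's branch passes to Deepa's issue by representation.
The 1/3 is divided into 2 equal shares of 1/6 among Sarita, Hemant.
Sarita is living and takes 1/6.
Hemant predeceased; the 1/6 allotted to Hemant's branch passes to Hemant's issue by representation.
The 1/6 is divided into 2 equal shares of 1/12 among Yamini, Priya.
Yamini is living and takes 1/12.
Priya is living and takes 1/12.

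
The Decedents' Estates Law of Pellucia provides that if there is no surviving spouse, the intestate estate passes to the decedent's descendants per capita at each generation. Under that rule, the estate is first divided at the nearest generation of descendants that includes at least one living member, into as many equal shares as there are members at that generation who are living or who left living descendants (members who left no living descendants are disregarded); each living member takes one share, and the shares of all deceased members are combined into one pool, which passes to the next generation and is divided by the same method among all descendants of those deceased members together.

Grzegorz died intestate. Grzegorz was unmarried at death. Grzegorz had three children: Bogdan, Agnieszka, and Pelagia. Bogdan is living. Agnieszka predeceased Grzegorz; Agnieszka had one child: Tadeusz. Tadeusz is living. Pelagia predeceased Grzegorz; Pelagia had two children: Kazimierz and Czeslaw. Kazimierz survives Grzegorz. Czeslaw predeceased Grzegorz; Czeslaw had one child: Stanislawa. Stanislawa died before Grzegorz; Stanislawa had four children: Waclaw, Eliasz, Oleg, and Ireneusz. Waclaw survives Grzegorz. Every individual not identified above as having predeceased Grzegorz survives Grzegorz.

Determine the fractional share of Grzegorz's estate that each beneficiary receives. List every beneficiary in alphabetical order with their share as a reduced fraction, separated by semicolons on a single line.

Bogdan 1/3; Eliasz 1/18; Ireneusz 1/18; Kazimierz 2/9; Oleg 1/18; Tadeusz 2/9; Waclaw 1/18

There is no surviving spouse, so the entire estate passes to Grzegorz's descendants per capita at each generation.
At generation 1 (Bogdan, Agnieszka, Pelagia) there are 3 shares of (1)/3 = 1/3 each.
Living: Bogdan — each takes 1/3.
Deceased: Agnieszka and Pelagia. Their combined 2/3 is pooled and carried to generation 2.
At generation 2 (Tadeusz, Kazimierz, Czeslaw) there are 3 shares of (2/3)/3 = 2/9 each.
Living: Tadeusz and Kazimierz — each takes 2/9.
Deceased: Czeslaw. That 2/9 share is carried to generation 3.
At generation 3 (Stanislawa) there are 1 shares of (2/9)/1 = 2/9 each.
Deceased: Stanislawa. That 2/9 share is carried to generation 4.
At generation 4 (Waclaw, Eliasz, Oleg, Ireneusz) there are 4 shares of (2/9)/4 = 1/18 each.
Living: Waclaw, Eliasz, Oleg, and Ireneusz — each takes 1/18.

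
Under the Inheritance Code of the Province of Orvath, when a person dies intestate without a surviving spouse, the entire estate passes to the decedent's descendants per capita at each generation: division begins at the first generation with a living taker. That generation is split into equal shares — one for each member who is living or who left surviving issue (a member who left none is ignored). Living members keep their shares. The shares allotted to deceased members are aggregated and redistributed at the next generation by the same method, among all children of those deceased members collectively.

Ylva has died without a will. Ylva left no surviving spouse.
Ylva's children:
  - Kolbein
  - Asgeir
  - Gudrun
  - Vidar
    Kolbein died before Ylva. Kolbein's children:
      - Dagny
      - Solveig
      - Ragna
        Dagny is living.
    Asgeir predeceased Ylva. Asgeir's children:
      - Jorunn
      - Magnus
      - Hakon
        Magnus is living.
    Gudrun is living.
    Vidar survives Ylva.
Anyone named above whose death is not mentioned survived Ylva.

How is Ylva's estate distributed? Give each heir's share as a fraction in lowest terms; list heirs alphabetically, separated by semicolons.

Dagny 1/12; Gudrun 1/4; Hakon 1/12; Jorunn 1/12; Magnus 1/12; Ragna 1/12; Solveig 1/12; Vidar 1/4

There is no surviving spouse, so the entire estate passes to Ylva's descendants per capita at each generation.
At generation 1 (Kolbein, Asgeir, Gudrun, Vidar) there are 4 shares of (1)/4 = 1/4 each.
Living: Gudrun and Vidar — each takes 1/4.
Deceased: Kolbein and Asgeir. Their combined 1/2 is pooled and carried to generation 2.
At generation 2 (Dagny, Solveig, Ragna, Jorunn, Magnus, Hakon) there are 6 shares of (1/2)/6 = 1/12 each.
Living: Dagny, Solveig, Ragna, Jorunn, Magnus, and Hakon — each takes 1/12.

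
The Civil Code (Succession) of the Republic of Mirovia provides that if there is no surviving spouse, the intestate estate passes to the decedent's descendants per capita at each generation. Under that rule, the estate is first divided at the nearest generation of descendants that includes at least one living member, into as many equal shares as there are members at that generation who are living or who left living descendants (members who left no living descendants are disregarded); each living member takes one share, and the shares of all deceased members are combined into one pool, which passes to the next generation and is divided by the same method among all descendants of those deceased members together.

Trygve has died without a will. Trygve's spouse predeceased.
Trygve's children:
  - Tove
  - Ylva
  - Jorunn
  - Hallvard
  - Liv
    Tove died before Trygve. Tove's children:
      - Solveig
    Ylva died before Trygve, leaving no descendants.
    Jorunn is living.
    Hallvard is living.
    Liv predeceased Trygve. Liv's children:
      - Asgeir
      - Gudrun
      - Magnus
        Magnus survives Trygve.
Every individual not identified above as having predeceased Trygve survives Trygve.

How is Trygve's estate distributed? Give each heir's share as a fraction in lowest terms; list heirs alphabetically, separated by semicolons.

Asgeir 1/8; Gudrun 1/8; Hallvard 1/4; Jorunn 1/4; Magnus 1/8; Solveig 1/8

There is no surviving spouse, so the entire estate passes to Trygve's descendants per capita at each generation.
At generation 1 (Tove, Jorunn, Hallvard, Liv) there are 4 shares of (1)/4 = 1/4 each.
Living: Jorunn and Hallvard — each takes 1/4.
Deceased: Tove and Liv. Their combined 1/2 is pooled and carried to generation 2.
At generation 2 (Solveig, Asgeir, Gudrun, Magnus) there are 4 shares of (1/2)/4 = 1/8 each.
Living: Solveig, Asgeir, Gudrun, and Magnus — each takes 1/8.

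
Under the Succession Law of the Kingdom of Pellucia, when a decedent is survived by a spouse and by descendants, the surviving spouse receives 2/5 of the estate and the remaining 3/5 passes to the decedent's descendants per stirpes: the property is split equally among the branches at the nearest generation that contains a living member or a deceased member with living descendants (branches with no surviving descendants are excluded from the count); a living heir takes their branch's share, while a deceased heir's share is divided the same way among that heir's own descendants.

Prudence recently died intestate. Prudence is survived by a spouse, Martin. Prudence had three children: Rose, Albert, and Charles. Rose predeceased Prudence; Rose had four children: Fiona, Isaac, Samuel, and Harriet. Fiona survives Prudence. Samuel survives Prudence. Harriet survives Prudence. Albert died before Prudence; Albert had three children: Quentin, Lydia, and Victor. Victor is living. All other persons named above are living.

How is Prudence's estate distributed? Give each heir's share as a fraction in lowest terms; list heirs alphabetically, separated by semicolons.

Martin, as surviving spouse, takes 2/5.
The remaining 3/5 passes to Prudence's descendants per stirpes.
The 3/5 is divided into 3 equal shares of 1/5 among Rose, Albert, Charles.
Rose predeceased; the 1/5 allotted to Rose's branch passes to Rose's issue by representation.
The 1/5 is divided into 4 equal shares of 1/20 among Fiona, Isaac, Samuel, Harriet.
Fiona is living and takes 1/20.
Isaac is living and takes 1/20.
Samuel is living and takes 1/20.
Harriet is living and takes 1/20.
Albert predeceased; the 1/5 allotted to Albert's branch passes to Albert's issue by representation.
The 1/5 is divided into 3 equal shares of 1/15 among Quentin, Lydia, Victor.
Quentin is living and takes 1/15.
Lydia is living and takes 1/15.
Victor is living and takes 1/15.
Charles is living and takes 1/5.

Charles 1/5; Fiona 1/20; Harriet 1/20; Isaac 1/20; Lydia 1/15; Martin 2/5; Quentin 1/15; Samuel 1/20; Victor 1/15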